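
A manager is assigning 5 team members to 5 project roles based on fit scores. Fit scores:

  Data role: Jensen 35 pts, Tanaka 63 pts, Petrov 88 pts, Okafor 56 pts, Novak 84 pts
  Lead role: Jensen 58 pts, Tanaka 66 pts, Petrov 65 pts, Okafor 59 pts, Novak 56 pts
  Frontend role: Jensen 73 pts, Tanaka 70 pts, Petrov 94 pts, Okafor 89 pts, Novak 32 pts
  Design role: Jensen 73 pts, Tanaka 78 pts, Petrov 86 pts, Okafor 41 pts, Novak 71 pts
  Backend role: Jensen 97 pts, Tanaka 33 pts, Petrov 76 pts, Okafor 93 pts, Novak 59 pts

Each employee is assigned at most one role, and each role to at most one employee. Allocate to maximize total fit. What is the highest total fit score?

Maximum total: 422 pts

Optimal: Jensen→Backend role (97 pts), Tanaka→Lead role (66 pts), Petrov→Design role (86 pts), Okafor→Frontend role (89 pts), Novak→Data role (84 pts) — total 97+66+86+89+84 = 422 pts.
Row-greedy (each employee in turn takes its best remaining role) gives 412 pts, worse by 10.
Swapping Jensen↔Okafor (Jensen→Frontend role 73 pts, Okafor→Backend role 93 pts) loses 20.
No other one-to-one assignment exceeds 422 pts.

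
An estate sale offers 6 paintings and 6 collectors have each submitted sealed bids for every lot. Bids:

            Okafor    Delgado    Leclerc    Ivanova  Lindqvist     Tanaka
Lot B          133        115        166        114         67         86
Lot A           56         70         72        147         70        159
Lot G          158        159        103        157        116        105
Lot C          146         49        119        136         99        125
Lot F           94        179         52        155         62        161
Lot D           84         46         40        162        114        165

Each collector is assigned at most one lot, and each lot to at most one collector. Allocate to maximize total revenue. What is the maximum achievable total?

Maximum total: $928

Optimal: Okafor→Lot C ($146), Delgado→Lot F ($179), Leclerc→Lot B ($166), Ivanova→Lot D ($162), Lindqvist→Lot G ($116), Tanaka→Lot A ($159) — total 146+179+166+162+116+159 = $928.
Max-entry greedy (repeatedly take the single best remaining cell) gives $914, worse by 14.
Next-best assignment: Okafor→Lot G, Delgado→Lot F, Leclerc→Lot B, Ivanova→Lot D, Lindqvist→Lot C, Tanaka→Lot A = $923.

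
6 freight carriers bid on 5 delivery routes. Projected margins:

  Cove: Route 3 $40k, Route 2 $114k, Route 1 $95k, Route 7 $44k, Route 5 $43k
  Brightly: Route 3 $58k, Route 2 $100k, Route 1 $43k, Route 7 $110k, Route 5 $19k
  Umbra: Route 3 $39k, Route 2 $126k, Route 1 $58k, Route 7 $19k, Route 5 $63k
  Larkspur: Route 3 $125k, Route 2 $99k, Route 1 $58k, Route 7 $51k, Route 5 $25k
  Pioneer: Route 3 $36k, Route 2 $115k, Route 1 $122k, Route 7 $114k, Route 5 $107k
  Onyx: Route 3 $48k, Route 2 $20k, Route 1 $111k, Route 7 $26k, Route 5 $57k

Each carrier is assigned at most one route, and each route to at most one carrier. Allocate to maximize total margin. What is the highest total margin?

Optimal: Larkspur→Route 3 ($125k), Umbra→Route 2 ($126k), Onyx→Route 1 ($111k), Brightly→Route 7 ($110k), Pioneer→Route 5 ($107k) — total 125+126+111+110+107 = $579k.
Row-greedy (each carrier in turn takes its best remaining route) gives $534k, worse by 45.
Next-best assignment: Larkspur→Route 3, Cove→Route 2, Onyx→Route 1, Brightly→Route 7, Pioneer→Route 5 = $567k.
Swapping Pioneer↔Larkspur (Pioneer→Route 3 $36k, Larkspur→Route 5 $25k) loses 171.
Checked against all permutations: $579k is optimal.

Maximum total: $579k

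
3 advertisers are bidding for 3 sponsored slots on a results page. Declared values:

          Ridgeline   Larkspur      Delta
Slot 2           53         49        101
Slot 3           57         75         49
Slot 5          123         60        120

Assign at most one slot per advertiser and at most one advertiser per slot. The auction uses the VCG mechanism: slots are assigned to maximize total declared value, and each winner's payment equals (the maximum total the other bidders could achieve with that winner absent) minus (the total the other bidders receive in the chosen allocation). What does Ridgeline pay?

Ridgeline pays $19.

Efficient allocation: Ridgeline→Slot 5 ($123), Larkspur→Slot 3 ($75), Delta→Slot 2 ($101); total welfare W = $299.
Ridgeline receives Slot 5 at value $123, so the others get W − 123 = $176.
Without Ridgeline: best allocation of the remaining 2 bidders over all 3 slots is Larkspur→Slot 3 ($75), Delta→Slot 5 ($120), total $195.
VCG payment = (others' best without Ridgeline) − (others' welfare with Ridgeline) = 195 − 176 = $19.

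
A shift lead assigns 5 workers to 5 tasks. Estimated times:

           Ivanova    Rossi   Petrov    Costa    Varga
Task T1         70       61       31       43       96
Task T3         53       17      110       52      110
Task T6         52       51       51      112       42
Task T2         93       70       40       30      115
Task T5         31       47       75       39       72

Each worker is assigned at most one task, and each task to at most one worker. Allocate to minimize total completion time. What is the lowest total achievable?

Optimal: Ivanova→Task T5 (31 min), Rossi→Task T3 (17 min), Petrov→Task T1 (31 min), Costa→Task T2 (30 min), Varga→Task T6 (42 min) — total 31+17+31+30+42 = 151 min.
Swapping Petrov↔Costa (Petrov→Task T2 40 min, Costa→Task T1 43 min) adds 22.
No other one-to-one assignment undercuts 151 min.

Min total: 151 min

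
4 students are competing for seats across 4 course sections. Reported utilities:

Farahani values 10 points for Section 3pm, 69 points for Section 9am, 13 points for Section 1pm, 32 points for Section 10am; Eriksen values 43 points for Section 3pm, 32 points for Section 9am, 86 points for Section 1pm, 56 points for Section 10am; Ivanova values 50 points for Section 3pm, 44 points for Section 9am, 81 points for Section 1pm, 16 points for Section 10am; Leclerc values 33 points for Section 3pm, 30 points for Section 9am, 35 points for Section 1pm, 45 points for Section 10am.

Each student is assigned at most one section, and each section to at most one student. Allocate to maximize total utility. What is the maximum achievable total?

Max total: 250 points

This is the linear assignment problem.
Optimal: Farahani→Section 9am (69 points), Eriksen→Section 1pm (86 points), Ivanova→Section 3pm (50 points), Leclerc→Section 10am (45 points) — total 69+86+50+45 = 250 points.
Swapping Eriksen↔Farahani (Eriksen→Section 9am 32 points, Farahani→Section 1pm 13 points) loses 110.
No other one-to-one assignment exceeds 250 points.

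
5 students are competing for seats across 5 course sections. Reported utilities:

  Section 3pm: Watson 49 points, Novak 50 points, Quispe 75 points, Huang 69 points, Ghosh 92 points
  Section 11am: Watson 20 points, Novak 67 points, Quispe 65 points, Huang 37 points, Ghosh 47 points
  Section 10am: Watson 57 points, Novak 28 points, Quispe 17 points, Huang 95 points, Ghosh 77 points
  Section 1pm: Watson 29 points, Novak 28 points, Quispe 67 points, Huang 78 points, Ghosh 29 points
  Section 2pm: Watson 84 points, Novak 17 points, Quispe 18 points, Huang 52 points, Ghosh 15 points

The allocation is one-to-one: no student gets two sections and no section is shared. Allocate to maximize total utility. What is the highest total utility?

Maximum total: 405 points

Treat this as an assignment problem: match each student to one section.
Optimal: Watson→Section 2pm (84 points), Novak→Section 11am (67 points), Quispe→Section 1pm (67 points), Huang→Section 10am (95 points), Ghosh→Section 3pm (92 points) — total 84+67+67+95+92 = 405 points.
Row-greedy (each student in turn takes its best remaining section) gives 350 points, worse by 55.
Next-best assignment: Watson→Section 2pm, Novak→Section 11am, Quispe→Section 3pm, Huang→Section 1pm, Ghosh→Section 10am = 381 points.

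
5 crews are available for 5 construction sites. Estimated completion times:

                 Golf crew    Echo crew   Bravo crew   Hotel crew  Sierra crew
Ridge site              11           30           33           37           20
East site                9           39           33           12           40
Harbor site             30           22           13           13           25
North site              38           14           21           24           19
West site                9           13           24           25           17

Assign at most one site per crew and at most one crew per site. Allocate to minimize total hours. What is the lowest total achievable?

Treat this as an assignment problem: match each crew to one site.
Optimal: Golf crew→Ridge site (11 hours), Echo crew→North site (14 hours), Bravo crew→Harbor site (13 hours), Hotel crew→East site (12 hours), Sierra crew→West site (17 hours) — total 11+14+13+12+17 = 67 hours.
Row-greedy (each crew in turn takes its cheapest remaining site) gives 79 hours, worse by 12.
Next-best assignment: Golf crew→Ridge site, Echo crew→West site, Bravo crew→Harbor site, Hotel crew→East site, Sierra crew→North site = 68 hours.
Swapping Golf crew↔Bravo crew (Golf crew→Harbor site 30 hours, Bravo crew→Ridge site 33 hours) adds 39.
No other one-to-one assignment undercuts 67 hours.

Min total: 67 hours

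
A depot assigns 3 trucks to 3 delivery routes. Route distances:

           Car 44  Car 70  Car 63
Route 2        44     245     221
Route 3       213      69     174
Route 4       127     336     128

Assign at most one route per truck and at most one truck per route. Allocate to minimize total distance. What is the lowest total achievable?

Min total: 241 km

Optimal: Car 44→Route 2 (44 km), Car 70→Route 3 (69 km), Car 63→Route 4 (128 km) — total 44+69+128 = 241 km.
Next-best assignment: Car 44→Route 4, Car 70→Route 3, Car 63→Route 2 = 417 km.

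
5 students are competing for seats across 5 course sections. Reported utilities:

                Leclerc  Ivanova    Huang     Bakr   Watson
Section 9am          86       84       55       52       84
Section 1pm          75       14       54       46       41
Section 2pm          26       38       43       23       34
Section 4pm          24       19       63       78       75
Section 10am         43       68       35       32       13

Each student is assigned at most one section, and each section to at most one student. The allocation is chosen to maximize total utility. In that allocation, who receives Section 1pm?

Optimal: Leclerc→Section 1pm (75 points), Ivanova→Section 10am (68 points), Huang→Section 2pm (43 points), Bakr→Section 4pm (78 points), Watson→Section 9am (84 points) — total 75+68+43+78+84 = 348 points.
Column-greedy (each section in turn goes to its best remaining student) gives 269 points, worse by 79.
Next-best assignment: Leclerc→Section 9am, Ivanova→Section 10am, Huang→Section 1pm, Bakr→Section 4pm, Watson→Section 2pm = 320 points.
Every other assignment is strictly worse.
Leclerc's own top section is Section 9am (86 points), but forcing Leclerc→Section 9am and reassigning the rest optimally gives only 320 points — worse by 28.

Leclerc receives Section 1pm.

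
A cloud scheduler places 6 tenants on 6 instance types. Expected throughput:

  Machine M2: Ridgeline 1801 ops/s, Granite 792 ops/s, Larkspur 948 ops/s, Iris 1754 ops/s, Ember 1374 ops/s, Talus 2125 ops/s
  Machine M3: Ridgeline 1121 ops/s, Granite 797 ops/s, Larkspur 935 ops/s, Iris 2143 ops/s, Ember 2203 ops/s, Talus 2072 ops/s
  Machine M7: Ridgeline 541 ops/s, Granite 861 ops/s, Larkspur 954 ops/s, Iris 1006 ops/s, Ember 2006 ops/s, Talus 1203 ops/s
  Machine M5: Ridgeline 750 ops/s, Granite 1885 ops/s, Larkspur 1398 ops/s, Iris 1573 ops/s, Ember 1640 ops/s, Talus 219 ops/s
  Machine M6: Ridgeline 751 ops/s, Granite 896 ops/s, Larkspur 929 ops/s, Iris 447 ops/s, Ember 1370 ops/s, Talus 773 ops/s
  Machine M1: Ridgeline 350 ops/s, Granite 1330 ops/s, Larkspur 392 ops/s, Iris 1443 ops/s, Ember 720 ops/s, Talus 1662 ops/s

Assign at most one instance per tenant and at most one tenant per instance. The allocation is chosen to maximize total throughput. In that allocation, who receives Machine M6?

Optimal: Ridgeline→Machine M2 (1801 ops/s), Granite→Machine M5 (1885 ops/s), Larkspur→Machine M6 (929 ops/s), Iris→Machine M3 (2143 ops/s), Ember→Machine M7 (2006 ops/s), Talus→Machine M1 (1662 ops/s) — total 1801+1885+929+2143+2006+1662 = 10426 ops/s.
Max-entry greedy (repeatedly take the single best remaining cell) gives 9361 ops/s, worse by 1065.
Swapping Ridgeline↔Larkspur (Ridgeline→Machine M6 751 ops/s, Larkspur→Machine M2 948 ops/s) loses 1031.
Checked against all permutations: 10426 ops/s is optimal.
Larkspur's own top instance is Machine M5 (1398 ops/s), but forcing Larkspur→Machine M5 and reassigning the rest optimally gives only 9906 ops/s — worse by 520.

Larkspur receives Machine M6.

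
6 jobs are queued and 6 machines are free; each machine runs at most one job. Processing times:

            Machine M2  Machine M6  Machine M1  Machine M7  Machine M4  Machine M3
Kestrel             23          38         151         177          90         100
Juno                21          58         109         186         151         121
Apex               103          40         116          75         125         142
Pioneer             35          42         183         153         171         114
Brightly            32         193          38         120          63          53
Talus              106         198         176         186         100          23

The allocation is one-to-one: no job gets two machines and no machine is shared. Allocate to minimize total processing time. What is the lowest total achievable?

Treat this as an assignment problem: match each job to one machine.
Optimal: Kestrel→Machine M4 (90 min), Juno→Machine M2 (21 min), Apex→Machine M7 (75 min), Pioneer→Machine M6 (42 min), Brightly→Machine M1 (38 min), Talus→Machine M3 (23 min) — total 90+21+75+42+38+23 = 289 min.
Min-entry greedy (repeatedly take the single cheapest remaining cell) gives 366 min, worse by 77.
Next-best assignment: Kestrel→Machine M4, Juno→Machine M6, Apex→Machine M7, Pioneer→Machine M2, Brightly→Machine M1, Talus→Machine M3 = 319 min.

Min total: 289 min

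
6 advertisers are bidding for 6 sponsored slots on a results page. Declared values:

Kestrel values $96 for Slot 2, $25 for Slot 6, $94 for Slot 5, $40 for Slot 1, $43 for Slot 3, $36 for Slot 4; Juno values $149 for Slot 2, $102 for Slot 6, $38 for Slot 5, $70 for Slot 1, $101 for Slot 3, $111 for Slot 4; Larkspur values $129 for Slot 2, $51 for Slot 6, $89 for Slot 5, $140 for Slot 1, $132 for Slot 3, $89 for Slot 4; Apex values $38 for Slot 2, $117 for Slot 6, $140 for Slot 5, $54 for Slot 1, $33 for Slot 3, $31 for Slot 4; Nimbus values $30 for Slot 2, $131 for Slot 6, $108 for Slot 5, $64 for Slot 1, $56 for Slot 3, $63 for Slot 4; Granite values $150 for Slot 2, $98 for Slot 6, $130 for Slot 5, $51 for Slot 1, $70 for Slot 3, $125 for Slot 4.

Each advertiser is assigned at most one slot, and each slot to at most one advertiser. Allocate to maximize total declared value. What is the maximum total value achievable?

Optimal: Kestrel→Slot 2 ($96), Juno→Slot 3 ($101), Larkspur→Slot 1 ($140), Apex→Slot 5 ($140), Nimbus→Slot 6 ($131), Granite→Slot 4 ($125) — total 96+101+140+140+131+125 = $733.
Column-greedy (each slot in turn goes to its best remaining advertiser) gives $698, worse by 35.
Next-best assignment: Kestrel→Slot 3, Juno→Slot 2, Larkspur→Slot 1, Apex→Slot 5, Nimbus→Slot 6, Granite→Slot 4 = $728.

Maximum total: $733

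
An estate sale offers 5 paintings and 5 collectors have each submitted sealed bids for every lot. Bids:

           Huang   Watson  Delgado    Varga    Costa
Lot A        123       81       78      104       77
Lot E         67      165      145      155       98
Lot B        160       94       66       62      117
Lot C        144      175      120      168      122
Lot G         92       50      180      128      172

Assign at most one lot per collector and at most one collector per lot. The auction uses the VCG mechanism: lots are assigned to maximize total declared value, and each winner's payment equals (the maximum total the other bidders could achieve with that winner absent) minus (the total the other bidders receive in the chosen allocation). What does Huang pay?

Efficient allocation: Huang→Lot B ($160), Watson→Lot C ($175), Delgado→Lot E ($145), Varga→Lot A ($104), Costa→Lot G ($172); total welfare W = $756.
Huang receives Lot B at value $160, so the others get W − 160 = $596.
Without Huang: best allocation of the remaining 4 bidders over all 5 lots is Watson→Lot E ($165), Delgado→Lot G ($180), Varga→Lot C ($168), Costa→Lot B ($117), total $630.
VCG payment = (others' best without Huang) − (others' welfare with Huang) = 630 − 596 = $34.

Huang pays $34.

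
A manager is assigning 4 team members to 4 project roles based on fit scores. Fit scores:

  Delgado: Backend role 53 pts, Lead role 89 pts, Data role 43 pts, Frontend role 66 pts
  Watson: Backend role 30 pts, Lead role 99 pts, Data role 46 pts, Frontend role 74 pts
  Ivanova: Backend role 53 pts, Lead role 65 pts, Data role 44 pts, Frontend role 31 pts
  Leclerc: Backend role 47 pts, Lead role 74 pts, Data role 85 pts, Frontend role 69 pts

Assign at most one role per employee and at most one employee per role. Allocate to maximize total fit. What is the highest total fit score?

This is the linear assignment problem.
Optimal: Delgado→Frontend role (66 pts), Watson→Lead role (99 pts), Ivanova→Backend role (53 pts), Leclerc→Data role (85 pts) — total 66+99+53+85 = 303 pts.
Row-greedy (each employee in turn takes its best remaining role) gives 301 pts, worse by 2.
Next-best assignment: Delgado→Lead role, Watson→Frontend role, Ivanova→Backend role, Leclerc→Data role = 301 pts.

Max total: 303 pts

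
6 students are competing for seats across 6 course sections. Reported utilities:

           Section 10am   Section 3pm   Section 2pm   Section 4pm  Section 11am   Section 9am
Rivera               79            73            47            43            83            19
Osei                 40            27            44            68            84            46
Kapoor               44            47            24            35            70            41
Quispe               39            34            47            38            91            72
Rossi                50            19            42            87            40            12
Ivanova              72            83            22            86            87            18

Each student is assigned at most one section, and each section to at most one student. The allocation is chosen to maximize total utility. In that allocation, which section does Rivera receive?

Treat this as an assignment problem: match each student to one section.
Optimal: Rivera→Section 10am (79 points), Osei→Section 2pm (44 points), Kapoor→Section 11am (70 points), Quispe→Section 9am (72 points), Rossi→Section 4pm (87 points), Ivanova→Section 3pm (83 points) — total 79+44+70+72+87+83 = 435 points.
Column-greedy (each section in turn goes to its best remaining student) gives 421 points, worse by 14.
Next-best assignment: Rivera→Section 10am, Osei→Section 11am, Kapoor→Section 2pm, Quispe→Section 9am, Rossi→Section 4pm, Ivanova→Section 3pm = 429 points.
Swapping Rivera↔Ivanova (Rivera→Section 3pm 73 points, Ivanova→Section 10am 72 points) loses 17.
Rivera's own top section is Section 11am (83 points), but forcing Rivera→Section 11am and reassigning the rest optimally gives only 413 points — worse by 22.

Rivera receives Section 10am.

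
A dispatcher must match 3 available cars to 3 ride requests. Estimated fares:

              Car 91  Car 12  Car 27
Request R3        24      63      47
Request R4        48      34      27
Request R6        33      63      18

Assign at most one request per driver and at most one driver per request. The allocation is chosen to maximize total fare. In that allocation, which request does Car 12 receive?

This is a one-to-one assignment (maximum-weight bipartite matching).
Optimal: Car 91→Request R4 ($48), Car 12→Request R6 ($63), Car 27→Request R3 ($47) — total 48+63+47 = $158.
Row-greedy (each driver in turn takes its best remaining request) gives $129, worse by 29.
Every other assignment is strictly worse.
Car 12's own top request is Request R3 ($63), but forcing Car 12→Request R3 and reassigning the rest optimally gives only $129 — worse by 29.

Car 12 receives Request R6.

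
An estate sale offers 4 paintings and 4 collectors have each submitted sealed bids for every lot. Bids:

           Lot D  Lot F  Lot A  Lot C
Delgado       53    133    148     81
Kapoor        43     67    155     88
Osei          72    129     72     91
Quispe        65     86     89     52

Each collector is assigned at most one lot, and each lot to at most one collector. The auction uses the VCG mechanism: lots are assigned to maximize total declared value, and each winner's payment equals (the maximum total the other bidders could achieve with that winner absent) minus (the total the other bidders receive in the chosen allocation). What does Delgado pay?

Delgado pays $38.

Efficient allocation: Delgado→Lot F ($133), Kapoor→Lot A ($155), Osei→Lot C ($91), Quispe→Lot D ($65); total welfare W = $444.
Delgado receives Lot F at value $133, so the others get W − 133 = $311.
Without Delgado: best allocation of the remaining 3 bidders over all 4 lots is Kapoor→Lot A ($155), Osei→Lot F ($129), Quispe→Lot D ($65), total $349.
VCG payment = (others' best without Delgado) − (others' welfare with Delgado) = 349 − 311 = $38.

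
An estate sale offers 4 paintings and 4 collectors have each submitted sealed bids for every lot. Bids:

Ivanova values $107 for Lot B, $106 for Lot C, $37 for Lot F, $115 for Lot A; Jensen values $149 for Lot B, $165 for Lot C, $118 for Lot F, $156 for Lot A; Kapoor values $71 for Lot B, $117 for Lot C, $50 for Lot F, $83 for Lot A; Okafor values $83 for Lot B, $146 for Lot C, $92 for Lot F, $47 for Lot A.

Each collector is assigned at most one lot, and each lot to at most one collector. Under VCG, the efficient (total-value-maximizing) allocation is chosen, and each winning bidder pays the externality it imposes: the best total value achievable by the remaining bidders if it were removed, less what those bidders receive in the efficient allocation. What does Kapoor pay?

Kapoor pays $54.

Efficient allocation: Ivanova→Lot A ($115), Jensen→Lot B ($149), Kapoor→Lot C ($117), Okafor→Lot F ($92); total welfare W = $473.
Kapoor receives Lot C at value $117, so the others get W − 117 = $356.
Without Kapoor: best allocation of the remaining 3 bidders over all 4 lots is Ivanova→Lot A ($115), Jensen→Lot B ($149), Okafor→Lot C ($146), total $410.
VCG payment = (others' best without Kapoor) − (others' welfare with Kapoor) = 410 − 356 = $54.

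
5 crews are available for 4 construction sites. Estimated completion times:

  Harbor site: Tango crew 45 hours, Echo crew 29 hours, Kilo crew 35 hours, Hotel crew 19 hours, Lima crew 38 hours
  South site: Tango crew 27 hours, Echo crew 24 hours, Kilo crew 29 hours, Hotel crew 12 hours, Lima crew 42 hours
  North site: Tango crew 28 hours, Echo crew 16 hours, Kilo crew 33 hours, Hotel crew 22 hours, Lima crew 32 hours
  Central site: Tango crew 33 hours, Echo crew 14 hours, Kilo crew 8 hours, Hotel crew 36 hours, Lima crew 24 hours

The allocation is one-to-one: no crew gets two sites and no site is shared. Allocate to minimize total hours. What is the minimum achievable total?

Minimum total: 70 hours

Optimal: Hotel crew→Harbor site (19 hours), Tango crew→South site (27 hours), Echo crew→North site (16 hours), Kilo crew→Central site (8 hours) — total 19+27+16+8 = 70 hours.
Row-greedy (each crew in turn takes its cheapest remaining site) gives 93 hours, worse by 23.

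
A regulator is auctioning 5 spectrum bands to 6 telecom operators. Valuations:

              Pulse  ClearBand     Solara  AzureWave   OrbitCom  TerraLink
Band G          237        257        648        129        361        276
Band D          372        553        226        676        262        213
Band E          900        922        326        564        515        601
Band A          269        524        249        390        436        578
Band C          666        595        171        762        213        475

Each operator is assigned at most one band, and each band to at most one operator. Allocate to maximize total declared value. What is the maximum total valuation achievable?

Max total: $3490M

Treat this as an assignment problem: match each operator to one band.
Optimal: Solara→Band G ($648M), AzureWave→Band D ($676M), ClearBand→Band E ($922M), TerraLink→Band A ($578M), Pulse→Band C ($666M) — total 648+676+922+578+666 = $3490M.
Max-entry greedy (repeatedly take the single best remaining cell) gives $3282M, worse by 208.
Checked against all permutations: $3490M is optimal.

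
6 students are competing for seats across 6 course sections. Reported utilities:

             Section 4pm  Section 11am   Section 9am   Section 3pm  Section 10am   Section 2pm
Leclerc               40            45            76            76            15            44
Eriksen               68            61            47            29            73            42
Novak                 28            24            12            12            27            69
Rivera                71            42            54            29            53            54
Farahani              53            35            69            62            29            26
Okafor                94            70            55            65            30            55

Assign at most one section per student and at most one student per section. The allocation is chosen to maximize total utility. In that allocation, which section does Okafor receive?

Okafor receives Section 11am.

Treat this as an assignment problem: match each student to one section.
Optimal: Leclerc→Section 3pm (76 points), Eriksen→Section 10am (73 points), Novak→Section 2pm (69 points), Rivera→Section 4pm (71 points), Farahani→Section 9am (69 points), Okafor→Section 11am (70 points) — total 76+73+69+71+69+70 = 428 points.
Row-greedy (each student in turn takes its best remaining section) gives 421 points, worse by 7.
No other one-to-one assignment exceeds 428 points.
Okafor's own top section is Section 4pm (94 points), but forcing Okafor→Section 4pm and reassigning the rest optimally gives only 423 points — worse by 5.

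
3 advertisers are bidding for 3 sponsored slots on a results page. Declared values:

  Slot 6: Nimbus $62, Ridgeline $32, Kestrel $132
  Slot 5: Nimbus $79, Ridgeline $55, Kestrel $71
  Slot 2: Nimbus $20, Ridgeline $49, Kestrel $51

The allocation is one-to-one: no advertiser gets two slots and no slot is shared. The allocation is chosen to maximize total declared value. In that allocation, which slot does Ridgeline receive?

This is the linear assignment problem.
Optimal: Nimbus→Slot 5 ($79), Ridgeline→Slot 2 ($49), Kestrel→Slot 6 ($132) — total 79+49+132 = $260.
Next-best assignment: Nimbus→Slot 2, Ridgeline→Slot 5, Kestrel→Slot 6 = $207.
Swapping Nimbus↔Kestrel (Nimbus→Slot 6 $62, Kestrel→Slot 5 $71) loses 78.
Ridgeline's own top slot is Slot 5 ($55), but forcing Ridgeline→Slot 5 and reassigning the rest optimally gives only $207 — worse by 53.

Ridgeline receives Slot 2.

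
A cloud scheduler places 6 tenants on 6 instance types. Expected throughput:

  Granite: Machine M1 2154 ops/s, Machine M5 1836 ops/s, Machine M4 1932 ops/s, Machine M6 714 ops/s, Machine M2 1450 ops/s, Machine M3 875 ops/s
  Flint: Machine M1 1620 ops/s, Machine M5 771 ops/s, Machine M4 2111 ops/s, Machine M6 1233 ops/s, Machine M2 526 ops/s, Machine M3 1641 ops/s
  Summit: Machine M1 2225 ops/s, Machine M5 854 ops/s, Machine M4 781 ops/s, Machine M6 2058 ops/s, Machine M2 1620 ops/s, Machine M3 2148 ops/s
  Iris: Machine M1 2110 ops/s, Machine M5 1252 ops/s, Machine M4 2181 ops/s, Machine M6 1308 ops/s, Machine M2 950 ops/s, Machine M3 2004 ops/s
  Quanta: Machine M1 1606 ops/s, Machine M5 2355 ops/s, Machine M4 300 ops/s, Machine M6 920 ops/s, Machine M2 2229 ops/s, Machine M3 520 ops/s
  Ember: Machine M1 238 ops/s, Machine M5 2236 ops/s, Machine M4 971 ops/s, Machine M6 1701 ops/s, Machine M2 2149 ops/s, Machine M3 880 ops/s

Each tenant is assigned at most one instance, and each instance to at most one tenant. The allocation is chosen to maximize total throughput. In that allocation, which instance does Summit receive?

Treat this as an assignment problem: match each tenant to one instance.
Optimal: Granite→Machine M1 (2154 ops/s), Flint→Machine M4 (2111 ops/s), Summit→Machine M6 (2058 ops/s), Iris→Machine M3 (2004 ops/s), Quanta→Machine M5 (2355 ops/s), Ember→Machine M2 (2149 ops/s) — total 2154+2111+2058+2004+2355+2149 = 12831 ops/s.
Max-entry greedy (repeatedly take the single best remaining cell) gives 11265 ops/s, worse by 1566.
Next-best assignment: Granite→Machine M1, Flint→Machine M4, Summit→Machine M6, Iris→Machine M3, Quanta→Machine M2, Ember→Machine M5 = 12792 ops/s.
No other one-to-one assignment exceeds 12831 ops/s.
Summit's own top instance is Machine M1 (2225 ops/s), but forcing Summit→Machine M1 and reassigning the rest optimally gives only 12106 ops/s — worse by 725.

Summit receives Machine M6.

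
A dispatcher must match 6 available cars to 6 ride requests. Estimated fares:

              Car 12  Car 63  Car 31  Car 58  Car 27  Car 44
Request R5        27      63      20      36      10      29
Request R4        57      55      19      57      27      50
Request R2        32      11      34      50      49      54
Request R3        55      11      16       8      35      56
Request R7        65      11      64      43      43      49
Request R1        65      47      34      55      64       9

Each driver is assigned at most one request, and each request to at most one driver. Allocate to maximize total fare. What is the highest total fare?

This is a one-to-one assignment (maximum-weight bipartite matching).
Optimal: Car 12→Request R3 ($55), Car 63→Request R5 ($63), Car 31→Request R7 ($64), Car 58→Request R4 ($57), Car 27→Request R1 ($64), Car 44→Request R2 ($54) — total 55+63+64+57+64+54 = $357.
Row-greedy (each driver in turn takes its best remaining request) gives $339, worse by 18.
Next-best assignment: Car 12→Request R4, Car 63→Request R5, Car 31→Request R7, Car 58→Request R2, Car 27→Request R1, Car 44→Request R3 = $354.
Swapping Car 31↔Car 63 (Car 31→Request R5 $20, Car 63→Request R7 $11) loses 96.

Maximum total: $357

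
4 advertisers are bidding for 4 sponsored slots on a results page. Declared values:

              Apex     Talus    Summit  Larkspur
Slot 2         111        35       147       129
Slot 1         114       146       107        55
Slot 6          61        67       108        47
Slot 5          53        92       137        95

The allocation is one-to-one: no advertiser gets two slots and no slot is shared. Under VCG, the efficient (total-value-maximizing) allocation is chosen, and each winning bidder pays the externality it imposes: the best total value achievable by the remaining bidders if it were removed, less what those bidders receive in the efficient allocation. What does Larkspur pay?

Efficient allocation: Apex→Slot 6 ($61), Talus→Slot 1 ($146), Summit→Slot 5 ($137), Larkspur→Slot 2 ($129); total welfare W = $473.
Larkspur receives Slot 2 at value $129, so the others get W − 129 = $344.
Without Larkspur: best allocation of the remaining 3 bidders over all 4 slots is Apex→Slot 2 ($111), Talus→Slot 1 ($146), Summit→Slot 5 ($137), total $394.
VCG payment = (others' best without Larkspur) − (others' welfare with Larkspur) = 394 − 344 = $50.

Larkspur pays $50.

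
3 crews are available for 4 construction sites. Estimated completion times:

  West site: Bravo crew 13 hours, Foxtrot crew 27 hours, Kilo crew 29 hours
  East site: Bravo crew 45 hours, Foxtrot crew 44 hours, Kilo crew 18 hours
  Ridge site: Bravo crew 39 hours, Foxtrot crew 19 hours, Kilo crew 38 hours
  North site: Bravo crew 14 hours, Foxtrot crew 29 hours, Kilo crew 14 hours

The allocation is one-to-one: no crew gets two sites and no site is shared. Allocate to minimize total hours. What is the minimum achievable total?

Minimum total: 46 hours

Optimal: Bravo crew→West site (13 hours), Foxtrot crew→Ridge site (19 hours), Kilo crew→North site (14 hours) — total 13+19+14 = 46 hours.
Column-greedy (each site in turn goes to its cheapest remaining crew) gives 50 hours, worse by 4.
Next-best assignment: Bravo crew→West site, Foxtrot crew→Ridge site, Kilo crew→East site = 50 hours.
Swapping Kilo crew↔Foxtrot crew (Kilo crew→Ridge site 38 hours, Foxtrot crew→North site 29 hours) adds 34.
Every other assignment is strictly worse.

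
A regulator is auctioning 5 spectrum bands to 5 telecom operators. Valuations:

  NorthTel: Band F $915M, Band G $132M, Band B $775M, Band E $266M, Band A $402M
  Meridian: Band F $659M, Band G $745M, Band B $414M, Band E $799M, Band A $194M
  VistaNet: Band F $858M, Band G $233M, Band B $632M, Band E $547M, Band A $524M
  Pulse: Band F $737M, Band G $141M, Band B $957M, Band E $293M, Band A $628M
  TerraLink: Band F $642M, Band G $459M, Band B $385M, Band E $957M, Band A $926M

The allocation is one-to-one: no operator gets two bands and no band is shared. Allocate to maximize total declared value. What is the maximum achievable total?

Optimal: NorthTel→Band F ($915M), Meridian→Band G ($745M), VistaNet→Band A ($524M), Pulse→Band B ($957M), TerraLink→Band E ($957M) — total 915+745+524+957+957 = $4098M.
Next-best assignment: NorthTel→Band F, Meridian→Band G, VistaNet→Band E, Pulse→Band B, TerraLink→Band A = $4090M.
Checked against all permutations: $4098M is optimal.

Max total: $4098M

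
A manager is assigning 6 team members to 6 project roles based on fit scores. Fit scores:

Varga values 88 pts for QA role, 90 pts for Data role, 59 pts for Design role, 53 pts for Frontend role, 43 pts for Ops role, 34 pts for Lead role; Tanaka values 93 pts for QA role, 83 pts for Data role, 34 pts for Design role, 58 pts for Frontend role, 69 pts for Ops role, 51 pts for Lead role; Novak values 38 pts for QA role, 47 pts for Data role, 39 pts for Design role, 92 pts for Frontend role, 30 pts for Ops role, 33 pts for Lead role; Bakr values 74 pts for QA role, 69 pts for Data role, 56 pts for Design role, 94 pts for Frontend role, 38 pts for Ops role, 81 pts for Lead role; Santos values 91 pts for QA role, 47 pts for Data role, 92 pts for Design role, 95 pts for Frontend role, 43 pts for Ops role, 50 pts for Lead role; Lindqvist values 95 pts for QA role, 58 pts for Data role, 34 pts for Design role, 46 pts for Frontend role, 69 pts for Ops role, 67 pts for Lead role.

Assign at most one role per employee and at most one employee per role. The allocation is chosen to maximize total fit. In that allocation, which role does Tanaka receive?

Optimal: Varga→Data role (90 pts), Tanaka→Ops role (69 pts), Novak→Frontend role (92 pts), Bakr→Lead role (81 pts), Santos→Design role (92 pts), Lindqvist→QA role (95 pts) — total 90+69+92+81+92+95 = 519 pts.
Column-greedy (each role in turn goes to its best remaining employee) gives 473 pts, worse by 46.
Next-best assignment: Varga→Data role, Tanaka→QA role, Novak→Frontend role, Bakr→Lead role, Santos→Design role, Lindqvist→Ops role = 517 pts.
Tanaka's own top role is QA role (93 pts), but forcing Tanaka→QA role and reassigning the rest optimally gives only 517 pts — worse by 2.

Tanaka receives Ops role.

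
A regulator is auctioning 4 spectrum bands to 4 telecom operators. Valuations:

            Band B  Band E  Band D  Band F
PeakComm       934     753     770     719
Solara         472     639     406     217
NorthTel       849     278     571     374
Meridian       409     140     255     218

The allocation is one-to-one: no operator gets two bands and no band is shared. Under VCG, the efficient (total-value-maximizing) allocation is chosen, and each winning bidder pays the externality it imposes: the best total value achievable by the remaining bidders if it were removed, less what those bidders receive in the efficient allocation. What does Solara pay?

Solara pays $20M.

Efficient allocation: PeakComm→Band D ($770M), Solara→Band E ($639M), NorthTel→Band B ($849M), Meridian→Band F ($218M); total welfare W = $2476M.
Solara receives Band E at value $639M, so the others get W − 639 = $1837M.
Without Solara: best allocation of the remaining 3 bidders over all 4 bands is PeakComm→Band E ($753M), NorthTel→Band B ($849M), Meridian→Band D ($255M), total $1857M.
VCG payment = (others' best without Solara) − (others' welfare with Solara) = 1857 − 1837 = $20M.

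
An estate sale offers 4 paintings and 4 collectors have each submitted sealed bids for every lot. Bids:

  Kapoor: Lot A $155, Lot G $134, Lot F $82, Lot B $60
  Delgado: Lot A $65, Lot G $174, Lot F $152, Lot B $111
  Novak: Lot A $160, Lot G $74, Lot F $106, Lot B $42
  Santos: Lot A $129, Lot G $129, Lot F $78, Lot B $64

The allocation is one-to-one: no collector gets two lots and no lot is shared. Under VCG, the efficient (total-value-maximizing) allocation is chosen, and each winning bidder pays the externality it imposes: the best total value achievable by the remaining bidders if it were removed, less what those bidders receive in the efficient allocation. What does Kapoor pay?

Efficient allocation: Kapoor→Lot G ($134), Delgado→Lot F ($152), Novak→Lot A ($160), Santos→Lot B ($64); total welfare W = $510.
Kapoor receives Lot G at value $134, so the others get W − 134 = $376.
Without Kapoor: best allocation of the remaining 3 bidders over all 4 lots is Delgado→Lot F ($152), Novak→Lot A ($160), Santos→Lot G ($129), total $441.
VCG payment = (others' best without Kapoor) − (others' welfare with Kapoor) = 441 − 376 = $65.

Kapoor pays $65.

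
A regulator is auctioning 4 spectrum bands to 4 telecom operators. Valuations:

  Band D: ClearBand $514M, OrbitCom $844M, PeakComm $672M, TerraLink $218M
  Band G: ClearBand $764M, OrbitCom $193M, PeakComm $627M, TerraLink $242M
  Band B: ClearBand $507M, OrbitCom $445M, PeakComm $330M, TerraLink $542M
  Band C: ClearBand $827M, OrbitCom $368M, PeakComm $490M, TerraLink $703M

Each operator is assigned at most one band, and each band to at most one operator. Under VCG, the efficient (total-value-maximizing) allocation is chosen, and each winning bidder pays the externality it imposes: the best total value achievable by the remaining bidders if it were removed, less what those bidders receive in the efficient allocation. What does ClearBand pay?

Efficient allocation: ClearBand→Band C ($827M), OrbitCom→Band D ($844M), PeakComm→Band G ($627M), TerraLink→Band B ($542M); total welfare W = $2840M.
ClearBand receives Band C at value $827M, so the others get W − 827 = $2013M.
Without ClearBand: best allocation of the remaining 3 bidders over all 4 bands is OrbitCom→Band D ($844M), PeakComm→Band G ($627M), TerraLink→Band C ($703M), total $2174M.
VCG payment = (others' best without ClearBand) − (others' welfare with ClearBand) = 2174 − 2013 = $161M.

ClearBand pays $161M.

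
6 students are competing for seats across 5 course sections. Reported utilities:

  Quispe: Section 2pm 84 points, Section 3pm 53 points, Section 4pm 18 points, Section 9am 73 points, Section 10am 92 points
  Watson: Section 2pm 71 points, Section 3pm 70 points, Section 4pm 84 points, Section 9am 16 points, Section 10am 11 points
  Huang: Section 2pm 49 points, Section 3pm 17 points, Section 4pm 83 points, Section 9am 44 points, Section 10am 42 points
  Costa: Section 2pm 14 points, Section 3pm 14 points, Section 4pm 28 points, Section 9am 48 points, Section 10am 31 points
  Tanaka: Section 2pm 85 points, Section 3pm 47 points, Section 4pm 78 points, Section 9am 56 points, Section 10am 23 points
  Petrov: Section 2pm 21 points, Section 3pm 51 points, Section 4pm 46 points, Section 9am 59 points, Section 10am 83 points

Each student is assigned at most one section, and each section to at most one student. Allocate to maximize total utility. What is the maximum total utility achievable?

Optimal: Tanaka→Section 2pm (85 points), Watson→Section 3pm (70 points), Huang→Section 4pm (83 points), Quispe→Section 9am (73 points), Petrov→Section 10am (83 points) — total 85+70+83+73+83 = 394 points.
Row-greedy (each student in turn takes its best remaining section) gives 320 points, worse by 74.
Next-best assignment: Tanaka→Section 2pm, Watson→Section 3pm, Huang→Section 4pm, Petrov→Section 9am, Quispe→Section 10am = 389 points.
Every other assignment is strictly worse.

Max total: 394 points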